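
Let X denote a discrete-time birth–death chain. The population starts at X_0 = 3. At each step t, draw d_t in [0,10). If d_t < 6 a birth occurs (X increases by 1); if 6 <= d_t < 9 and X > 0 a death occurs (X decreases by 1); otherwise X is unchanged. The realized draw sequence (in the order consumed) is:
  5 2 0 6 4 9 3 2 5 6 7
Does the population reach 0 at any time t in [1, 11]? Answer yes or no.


t=0: X=3, d=5 → birth, X_1=4
t=1: X=4, d=2 → birth, X_2=5
t=2: X=5, d=0 → birth, X_3=6
t=3: X=6, d=6 → death, X_4=5
t=4: X=5, d=4 → birth, X_5=6
t=5: X=6, d=9 → hold, X_6=6
t=6: X=6, d=3 → birth, X_7=7
t=7: X=7, d=2 → birth, X_8=8
t=8: X=8, d=5 → birth, X_9=9
t=9: X=9, d=6 → death, X_10=8
t=10: X=8, d=7 → death, X_11=7

no


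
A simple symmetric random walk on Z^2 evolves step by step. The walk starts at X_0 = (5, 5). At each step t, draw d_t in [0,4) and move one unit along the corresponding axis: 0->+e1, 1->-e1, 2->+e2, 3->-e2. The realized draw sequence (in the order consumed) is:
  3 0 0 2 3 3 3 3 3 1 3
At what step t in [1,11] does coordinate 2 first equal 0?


t=0: X=(5, 5), d=3 → -e2, X_1=(5, 4)
t=1: X=(5, 4), d=0 → +e1, X_2=(6, 4)
t=2: X=(6, 4), d=0 → +e1, X_3=(7, 4)
t=3: X=(7, 4), d=2 → +e2, X_4=(7, 5)
t=4: X=(7, 5), d=3 → -e2, X_5=(7, 4)
t=5: X=(7, 4), d=3 → -e2, X_6=(7, 3)
t=6: X=(7, 3), d=3 → -e2, X_7=(7, 2)
t=7: X=(7, 2), d=3 → -e2, X_8=(7, 1)
t=8: X=(7, 1), d=3 → -e2, X_9=(7, 0)
t=9: X=(7, 0), d=1 → -e1, X_10=(6, 0)
t=10: X=(6, 0), d=3 → -e2, X_11=(6, -1)

9


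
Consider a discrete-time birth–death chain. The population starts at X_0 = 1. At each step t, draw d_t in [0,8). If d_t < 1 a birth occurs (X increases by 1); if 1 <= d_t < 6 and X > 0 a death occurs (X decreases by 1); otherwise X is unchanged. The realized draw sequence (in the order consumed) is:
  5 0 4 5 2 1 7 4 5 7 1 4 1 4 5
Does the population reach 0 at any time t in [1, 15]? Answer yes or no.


yes

t=0: X=1, d=5 → death, X_1=0
t=1: X=0, d=0 → birth, X_2=1
t=2: X=1, d=4 → death, X_3=0
t=3: X=0, d=5 → hold, X_4=0
t=4: X=0, d=2 → hold, X_5=0
t=5: X=0, d=1 → hold, X_6=0
t=6: X=0, d=7 → hold, X_7=0
t=7: X=0, d=4 → hold, X_8=0
t=8: X=0, d=5 → hold, X_9=0
t=9: X=0, d=7 → hold, X_10=0
t=10: X=0, d=1 → hold, X_11=0
t=11: X=0, d=4 → hold, X_12=0
t=12: X=0, d=1 → hold, X_13=0
t=13: X=0, d=4 → hold, X_14=0
t=14: X=0, d=5 → hold, X_15=0


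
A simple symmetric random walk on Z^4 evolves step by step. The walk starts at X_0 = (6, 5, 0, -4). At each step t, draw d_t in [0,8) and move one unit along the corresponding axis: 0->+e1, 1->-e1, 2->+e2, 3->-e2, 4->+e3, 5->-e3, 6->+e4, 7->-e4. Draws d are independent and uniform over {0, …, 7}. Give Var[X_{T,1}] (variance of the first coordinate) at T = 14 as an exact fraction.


7/2

Outcome values over d=0..7: [1, -1, 0, 0, 0, 0, 0, 0]
Σy = 0, Σy² = 2, M = 8
μ = 0/8 = 0,  σ² = 2/8 − (0)² = 1/4
Independent increments: Var[X_14] = 14·σ² = 14·(1/4) = 7/2


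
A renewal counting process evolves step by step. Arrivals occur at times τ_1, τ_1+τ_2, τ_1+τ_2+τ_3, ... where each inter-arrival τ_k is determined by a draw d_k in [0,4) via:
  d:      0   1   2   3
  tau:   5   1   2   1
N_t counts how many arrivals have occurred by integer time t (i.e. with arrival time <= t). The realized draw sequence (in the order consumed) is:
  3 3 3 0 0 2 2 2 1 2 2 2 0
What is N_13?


draw d_1=3: τ_1=1, arrival time A_1=1
draw d_2=3: τ_2=1, arrival time A_2=2
draw d_3=3: τ_3=1, arrival time A_3=3
draw d_4=0: τ_4=5, arrival time A_4=8
draw d_5=0: τ_5=5, arrival time A_5=13
draw d_6=2: τ_6=2, arrival time A_6=15
draw d_7=2: τ_7=2, arrival time A_7=17
draw d_8=2: τ_8=2, arrival time A_8=19
draw d_9=1: τ_9=1, arrival time A_9=20
draw d_10=2: τ_10=2, arrival time A_10=22
draw d_11=2: τ_11=2, arrival time A_11=24
draw d_12=2: τ_12=2, arrival time A_12=26
draw d_13=0: τ_13=5, arrival time A_13=31
N_t over t=0..13: 0:0 1:1 2:2 3:3 4:3 5:3 6:3 7:3 8:4 9:4 10:4 11:4 12:4 13:5

5


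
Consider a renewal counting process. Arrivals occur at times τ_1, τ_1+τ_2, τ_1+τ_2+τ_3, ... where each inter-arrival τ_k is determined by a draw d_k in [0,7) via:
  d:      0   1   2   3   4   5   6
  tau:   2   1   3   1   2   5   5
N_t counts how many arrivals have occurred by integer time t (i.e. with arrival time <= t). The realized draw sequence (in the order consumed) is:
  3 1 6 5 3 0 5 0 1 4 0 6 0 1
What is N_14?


draw d_1=3: τ_1=1, arrival time A_1=1
draw d_2=1: τ_2=1, arrival time A_2=2
draw d_3=6: τ_3=5, arrival time A_3=7
draw d_4=5: τ_4=5, arrival time A_4=12
draw d_5=3: τ_5=1, arrival time A_5=13
draw d_6=0: τ_6=2, arrival time A_6=15
draw d_7=5: τ_7=5, arrival time A_7=20
draw d_8=0: τ_8=2, arrival time A_8=22
draw d_9=1: τ_9=1, arrival time A_9=23
draw d_10=4: τ_10=2, arrival time A_10=25
draw d_11=0: τ_11=2, arrival time A_11=27
draw d_12=6: τ_12=5, arrival time A_12=32
draw d_13=0: τ_13=2, arrival time A_13=34
draw d_14=1: τ_14=1, arrival time A_14=35
N_t over t=0..14: 0:0 1:1 2:2 3:2 4:2 5:2 6:2 7:3 8:3 9:3 10:3 11:3 12:4 13:5 14:5

5


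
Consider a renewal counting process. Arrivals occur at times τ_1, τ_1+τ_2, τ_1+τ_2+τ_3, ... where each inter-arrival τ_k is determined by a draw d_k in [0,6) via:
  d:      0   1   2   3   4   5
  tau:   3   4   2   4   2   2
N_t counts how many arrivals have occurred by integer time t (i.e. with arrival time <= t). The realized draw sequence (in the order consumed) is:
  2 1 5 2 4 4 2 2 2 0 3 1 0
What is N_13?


5

draw d_1=2: τ_1=2, arrival time A_1=2
draw d_2=1: τ_2=4, arrival time A_2=6
draw d_3=5: τ_3=2, arrival time A_3=8
draw d_4=2: τ_4=2, arrival time A_4=10
draw d_5=4: τ_5=2, arrival time A_5=12
draw d_6=4: τ_6=2, arrival time A_6=14
draw d_7=2: τ_7=2, arrival time A_7=16
draw d_8=2: τ_8=2, arrival time A_8=18
draw d_9=2: τ_9=2, arrival time A_9=20
draw d_10=0: τ_10=3, arrival time A_10=23
draw d_11=3: τ_11=4, arrival time A_11=27
draw d_12=1: τ_12=4, arrival time A_12=31
draw d_13=0: τ_13=3, arrival time A_13=34
N_t over t=0..13: 0:0 1:0 2:1 3:1 4:1 5:1 6:2 7:2 8:3 9:3 10:4 11:4 12:5 13:5


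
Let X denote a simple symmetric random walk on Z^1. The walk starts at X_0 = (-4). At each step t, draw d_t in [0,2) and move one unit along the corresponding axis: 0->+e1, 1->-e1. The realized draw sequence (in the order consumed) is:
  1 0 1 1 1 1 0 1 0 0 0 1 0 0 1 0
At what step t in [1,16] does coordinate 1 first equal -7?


5

t=0: X=(-4), d=1 → -e1, X_1=(-5)
t=1: X=(-5), d=0 → +e1, X_2=(-4)
t=2: X=(-4), d=1 → -e1, X_3=(-5)
t=3: X=(-5), d=1 → -e1, X_4=(-6)
t=4: X=(-6), d=1 → -e1, X_5=(-7)
t=5: X=(-7), d=1 → -e1, X_6=(-8)
t=6: X=(-8), d=0 → +e1, X_7=(-7)
t=7: X=(-7), d=1 → -e1, X_8=(-8)
t=8: X=(-8), d=0 → +e1, X_9=(-7)
t=9: X=(-7), d=0 → +e1, X_10=(-6)
t=10: X=(-6), d=0 → +e1, X_11=(-5)
t=11: X=(-5), d=1 → -e1, X_12=(-6)
t=12: X=(-6), d=0 → +e1, X_13=(-5)
t=13: X=(-5), d=0 → +e1, X_14=(-4)
t=14: X=(-4), d=1 → -e1, X_15=(-5)
t=15: X=(-5), d=0 → +e1, X_16=(-4)


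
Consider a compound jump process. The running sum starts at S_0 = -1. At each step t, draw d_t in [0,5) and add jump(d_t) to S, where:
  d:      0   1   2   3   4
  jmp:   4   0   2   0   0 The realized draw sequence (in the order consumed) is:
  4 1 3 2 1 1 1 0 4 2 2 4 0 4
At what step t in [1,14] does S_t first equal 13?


t=0: S=-1, d=4, jump=0, S_1=-1
t=1: S=-1, d=1, jump=0, S_2=-1
t=2: S=-1, d=3, jump=0, S_3=-1
t=3: S=-1, d=2, jump=2, S_4=1
t=4: S=1, d=1, jump=0, S_5=1
t=5: S=1, d=1, jump=0, S_6=1
t=6: S=1, d=1, jump=0, S_7=1
t=7: S=1, d=0, jump=4, S_8=5
t=8: S=5, d=4, jump=0, S_9=5
t=9: S=5, d=2, jump=2, S_10=7
t=10: S=7, d=2, jump=2, S_11=9
t=11: S=9, d=4, jump=0, S_12=9
t=12: S=9, d=0, jump=4, S_13=13
t=13: S=13, d=4, jump=0, S_14=13

13


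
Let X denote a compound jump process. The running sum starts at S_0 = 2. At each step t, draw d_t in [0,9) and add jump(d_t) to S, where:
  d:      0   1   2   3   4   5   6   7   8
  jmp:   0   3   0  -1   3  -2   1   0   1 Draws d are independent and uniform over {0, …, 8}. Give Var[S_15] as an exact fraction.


Outcome values over d=0..8: [0, 3, 0, -1, 3, -2, 1, 0, 1]
Σy = 5, Σy² = 25, M = 9
μ = 5/9 = 5/9,  σ² = 25/9 − (5/9)² = 200/81
Independent increments: Var[S_15] = 15·σ² = 15·(200/81) = 1000/27

1000/27


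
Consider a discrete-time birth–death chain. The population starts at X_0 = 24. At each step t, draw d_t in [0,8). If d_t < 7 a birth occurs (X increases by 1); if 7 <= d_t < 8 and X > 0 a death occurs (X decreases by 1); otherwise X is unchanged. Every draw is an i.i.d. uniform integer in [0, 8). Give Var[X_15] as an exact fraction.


105/16

X can drop by at most 1 per step and X_0 = 24 > T = 15, so X_t >= 24 − t >= 9 > 0 for every t <= 15: the floor at 0 (the 'and X > 0' condition) never binds. Hence X_15 = X_0 + Σ_{t<15} Y_t with i.i.d. increments Y_t = y(d_t) ∈ {+1, −1, 0}.
Outcome values over d=0..7: [1, 1, 1, 1, 1, 1, 1, -1]
Σy = 6, Σy² = 8, M = 8
μ = 6/8 = 3/4,  σ² = 8/8 − (3/4)² = 7/16
Independent increments: Var[X_15] = 15·σ² = 15·(7/16) = 105/16


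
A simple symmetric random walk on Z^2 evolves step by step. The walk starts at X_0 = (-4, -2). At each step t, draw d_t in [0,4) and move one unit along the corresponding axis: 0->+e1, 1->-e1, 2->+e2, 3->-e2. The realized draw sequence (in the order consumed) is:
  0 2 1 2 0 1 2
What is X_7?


t=0: X=(-4, -2), d=0 → +e1, X_1=(-3, -2)
t=1: X=(-3, -2), d=2 → +e2, X_2=(-3, -1)
t=2: X=(-3, -1), d=1 → -e1, X_3=(-4, -1)
t=3: X=(-4, -1), d=2 → +e2, X_4=(-4, 0)
t=4: X=(-4, 0), d=0 → +e1, X_5=(-3, 0)
t=5: X=(-3, 0), d=1 → -e1, X_6=(-4, 0)
t=6: X=(-4, 0), d=2 → +e2, X_7=(-4, 1)

(-4, 1)


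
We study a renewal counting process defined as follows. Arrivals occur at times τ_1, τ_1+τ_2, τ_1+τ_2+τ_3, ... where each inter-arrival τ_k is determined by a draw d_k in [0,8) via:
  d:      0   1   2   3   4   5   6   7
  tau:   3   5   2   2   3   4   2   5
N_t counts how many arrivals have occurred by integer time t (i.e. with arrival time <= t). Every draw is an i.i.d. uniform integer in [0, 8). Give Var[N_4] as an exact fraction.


1551/4096

Inter-arrival values over d=0..7: [3, 5, 2, 2, 3, 4, 2, 5]
Each d has probability 1/8, so the pmf of τ is: f(2) = 3/8, f(3) = 1/4, f(4) = 1/8, f(5) = 1/4
Let p_n(j) = P(N_n = j), with p_0 = [1]. Condition on τ_1: p_n(0) = P(τ > n), and for j >= 1, p_n(j) = Σ_{k<=n} f(k)·p_{n−k}(j−1)
p_1 = [1]  (j = 0)
p_2 = [5/8, 3/8]  (j = 0..1)
p_3 = [3/8, 5/8]  (j = 0..1)
p_4 = [1/4, 39/64, 9/64]  (j = 0..2)
E[N_4] = Σ j·p_4(j) = 57/64;  E[N_4²] = Σ j²·p_4(j) = 75/64
Var[N_4] = 75/64 − (57/64)² = 1551/4096


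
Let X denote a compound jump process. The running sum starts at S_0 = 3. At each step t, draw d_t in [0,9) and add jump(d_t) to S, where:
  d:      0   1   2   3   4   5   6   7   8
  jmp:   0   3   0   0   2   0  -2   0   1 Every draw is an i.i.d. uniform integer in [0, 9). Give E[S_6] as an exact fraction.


17/3

Outcome values over d=0..8: [0, 3, 0, 0, 2, 0, -2, 0, 1]
Σy = 4, Σy² = 18, M = 9
μ = 4/9 = 4/9,  σ² = 18/9 − (4/9)² = 146/81
E[S_6] = 3 + 6·(4/9) = 17/3


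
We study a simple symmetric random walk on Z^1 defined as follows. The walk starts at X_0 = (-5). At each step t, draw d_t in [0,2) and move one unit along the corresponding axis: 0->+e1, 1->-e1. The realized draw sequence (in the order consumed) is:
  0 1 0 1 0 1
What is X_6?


(-5)

t=0: X=(-5), d=0 → +e1, X_1=(-4)
t=1: X=(-4), d=1 → -e1, X_2=(-5)
t=2: X=(-5), d=0 → +e1, X_3=(-4)
t=3: X=(-4), d=1 → -e1, X_4=(-5)
t=4: X=(-5), d=0 → +e1, X_5=(-4)
t=5: X=(-4), d=1 → -e1, X_6=(-5)


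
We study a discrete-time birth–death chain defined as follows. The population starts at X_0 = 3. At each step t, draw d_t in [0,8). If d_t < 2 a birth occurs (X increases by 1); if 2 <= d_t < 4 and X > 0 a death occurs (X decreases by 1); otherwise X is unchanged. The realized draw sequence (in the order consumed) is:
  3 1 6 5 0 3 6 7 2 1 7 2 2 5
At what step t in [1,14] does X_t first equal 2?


t=0: X=3, d=3 → death, X_1=2
t=1: X=2, d=1 → birth, X_2=3
t=2: X=3, d=6 → hold, X_3=3
t=3: X=3, d=5 → hold, X_4=3
t=4: X=3, d=0 → birth, X_5=4
t=5: X=4, d=3 → death, X_6=3
t=6: X=3, d=6 → hold, X_7=3
t=7: X=3, d=7 → hold, X_8=3
t=8: X=3, d=2 → death, X_9=2
t=9: X=2, d=1 → birth, X_10=3
t=10: X=3, d=7 → hold, X_11=3
t=11: X=3, d=2 → death, X_12=2
t=12: X=2, d=2 → death, X_13=1
t=13: X=1, d=5 → hold, X_14=1

1


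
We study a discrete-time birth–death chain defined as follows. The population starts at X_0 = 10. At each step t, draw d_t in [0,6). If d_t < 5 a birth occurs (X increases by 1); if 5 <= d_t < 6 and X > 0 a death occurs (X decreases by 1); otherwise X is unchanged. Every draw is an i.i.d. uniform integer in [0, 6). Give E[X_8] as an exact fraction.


X can drop by at most 1 per step and X_0 = 10 > T = 8, so X_t >= 10 − t >= 2 > 0 for every t <= 8: the floor at 0 (the 'and X > 0' condition) never binds. Hence X_8 = X_0 + Σ_{t<8} Y_t with i.i.d. increments Y_t = y(d_t) ∈ {+1, −1, 0}.
Outcome values over d=0..5: [1, 1, 1, 1, 1, -1]
Σy = 4, Σy² = 6, M = 6
μ = 4/6 = 2/3,  σ² = 6/6 − (2/3)² = 5/9
E[X_8] = 10 + 8·(2/3) = 46/3

46/3


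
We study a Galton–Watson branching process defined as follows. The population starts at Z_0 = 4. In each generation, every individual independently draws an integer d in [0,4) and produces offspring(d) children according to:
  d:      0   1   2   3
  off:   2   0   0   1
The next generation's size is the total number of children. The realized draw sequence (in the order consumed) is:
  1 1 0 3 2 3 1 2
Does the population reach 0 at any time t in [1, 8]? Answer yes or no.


yes

gen 0: Z_0=4, draws=[1, 1, 0, 3], offspring=[0, 0, 2, 1], Z_1=3
gen 1: Z_1=3, draws=[2, 3, 1], offspring=[0, 1, 0], Z_2=1
gen 2: Z_2=1, draws=[2], offspring=[0], Z_3=0
gen 3: Z_3=0, draws=[], offspring=[], Z_4=0
gen 4: Z_4=0, draws=[], offspring=[], Z_5=0
gen 5: Z_5=0, draws=[], offspring=[], Z_6=0
gen 6: Z_6=0, draws=[], offspring=[], Z_7=0
gen 7: Z_7=0, draws=[], offspring=[], Z_8=0


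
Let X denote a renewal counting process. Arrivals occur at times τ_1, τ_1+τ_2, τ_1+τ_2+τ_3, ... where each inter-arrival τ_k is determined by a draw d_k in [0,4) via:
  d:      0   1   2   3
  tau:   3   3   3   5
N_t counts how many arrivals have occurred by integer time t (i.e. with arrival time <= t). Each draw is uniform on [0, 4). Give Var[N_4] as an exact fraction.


Inter-arrival values over d=0..3: [3, 3, 3, 5]
Each d has probability 1/4, so the pmf of τ is: f(3) = 3/4, f(5) = 1/4
Let p_n(j) = P(N_n = j), with p_0 = [1]. Condition on τ_1: p_n(0) = P(τ > n), and for j >= 1, p_n(j) = Σ_{k<=n} f(k)·p_{n−k}(j−1)
p_1 = [1]  (j = 0)
p_2 = [1]  (j = 0)
p_3 = [1/4, 3/4]  (j = 0..1)
p_4 = [1/4, 3/4]  (j = 0..1)
E[N_4] = Σ j·p_4(j) = 3/4;  E[N_4²] = Σ j²·p_4(j) = 3/4
Var[N_4] = 3/4 − (3/4)² = 3/16

3/16


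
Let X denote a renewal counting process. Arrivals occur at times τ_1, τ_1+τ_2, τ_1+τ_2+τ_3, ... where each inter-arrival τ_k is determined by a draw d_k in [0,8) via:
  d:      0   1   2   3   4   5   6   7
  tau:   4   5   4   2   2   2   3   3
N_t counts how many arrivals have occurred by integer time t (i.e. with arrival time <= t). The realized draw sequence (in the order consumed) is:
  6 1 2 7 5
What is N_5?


draw d_1=6: τ_1=3, arrival time A_1=3
draw d_2=1: τ_2=5, arrival time A_2=8
draw d_3=2: τ_3=4, arrival time A_3=12
draw d_4=7: τ_4=3, arrival time A_4=15
draw d_5=5: τ_5=2, arrival time A_5=17
N_t over t=0..5: 0:0 1:0 2:0 3:1 4:1 5:1

1


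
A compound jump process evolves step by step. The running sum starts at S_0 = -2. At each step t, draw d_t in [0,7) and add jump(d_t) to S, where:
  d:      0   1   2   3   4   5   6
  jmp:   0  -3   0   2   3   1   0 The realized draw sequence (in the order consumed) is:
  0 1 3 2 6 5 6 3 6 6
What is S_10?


0

t=0: S=-2, d=0, jump=0, S_1=-2
t=1: S=-2, d=1, jump=-3, S_2=-5
t=2: S=-5, d=3, jump=2, S_3=-3
t=3: S=-3, d=2, jump=0, S_4=-3
t=4: S=-3, d=6, jump=0, S_5=-3
t=5: S=-3, d=5, jump=1, S_6=-2
t=6: S=-2, d=6, jump=0, S_7=-2
t=7: S=-2, d=3, jump=2, S_8=0
t=8: S=0, d=6, jump=0, S_9=0
t=9: S=0, d=6, jump=0, S_10=0


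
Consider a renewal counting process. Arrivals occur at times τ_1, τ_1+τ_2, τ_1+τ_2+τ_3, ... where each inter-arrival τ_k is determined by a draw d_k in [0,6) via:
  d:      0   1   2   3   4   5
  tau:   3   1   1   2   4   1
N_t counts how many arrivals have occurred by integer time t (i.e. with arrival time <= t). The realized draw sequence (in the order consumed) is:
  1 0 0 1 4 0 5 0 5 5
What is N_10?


draw d_1=1: τ_1=1, arrival time A_1=1
draw d_2=0: τ_2=3, arrival time A_2=4
draw d_3=0: τ_3=3, arrival time A_3=7
draw d_4=1: τ_4=1, arrival time A_4=8
draw d_5=4: τ_5=4, arrival time A_5=12
draw d_6=0: τ_6=3, arrival time A_6=15
draw d_7=5: τ_7=1, arrival time A_7=16
draw d_8=0: τ_8=3, arrival time A_8=19
draw d_9=5: τ_9=1, arrival time A_9=20
draw d_10=5: τ_10=1, arrival time A_10=21
N_t over t=0..10: 0:0 1:1 2:1 3:1 4:2 5:2 6:2 7:3 8:4 9:4 10:4

4


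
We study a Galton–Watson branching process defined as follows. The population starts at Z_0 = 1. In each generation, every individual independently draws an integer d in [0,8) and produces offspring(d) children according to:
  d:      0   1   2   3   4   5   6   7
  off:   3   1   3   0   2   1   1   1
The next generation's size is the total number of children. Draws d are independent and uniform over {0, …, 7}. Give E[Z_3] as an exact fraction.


27/8

Outcome values over d=0..7: [3, 1, 3, 0, 2, 1, 1, 1]
Σy = 12, Σy² = 26, M = 8
μ = 12/8 = 3/2,  σ² = 26/8 − (3/2)² = 1
E[Z_0] = 1
E[Z_1] = 3/2·E[Z_0] = 3/2
E[Z_2] = 3/2·E[Z_1] = 9/4
E[Z_3] = 3/2·E[Z_2] = 27/8


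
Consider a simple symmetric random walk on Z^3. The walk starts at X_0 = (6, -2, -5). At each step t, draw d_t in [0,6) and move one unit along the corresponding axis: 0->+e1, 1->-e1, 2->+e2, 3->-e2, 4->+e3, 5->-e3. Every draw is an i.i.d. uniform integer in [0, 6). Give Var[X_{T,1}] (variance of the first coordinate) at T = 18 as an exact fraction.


Outcome values over d=0..5: [1, -1, 0, 0, 0, 0]
Σy = 0, Σy² = 2, M = 6
μ = 0/6 = 0,  σ² = 2/6 − (0)² = 1/3
Independent increments: Var[X_18] = 18·σ² = 18·(1/3) = 6

6


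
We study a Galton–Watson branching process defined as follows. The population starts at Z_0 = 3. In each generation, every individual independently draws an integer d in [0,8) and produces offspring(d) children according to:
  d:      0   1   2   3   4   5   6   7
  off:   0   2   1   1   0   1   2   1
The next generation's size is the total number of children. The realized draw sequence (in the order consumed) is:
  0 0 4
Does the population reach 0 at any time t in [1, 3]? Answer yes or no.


gen 0: Z_0=3, draws=[0, 0, 4], offspring=[0, 0, 0], Z_1=0
gen 1: Z_1=0, draws=[], offspring=[], Z_2=0
gen 2: Z_2=0, draws=[], offspring=[], Z_3=0

yes


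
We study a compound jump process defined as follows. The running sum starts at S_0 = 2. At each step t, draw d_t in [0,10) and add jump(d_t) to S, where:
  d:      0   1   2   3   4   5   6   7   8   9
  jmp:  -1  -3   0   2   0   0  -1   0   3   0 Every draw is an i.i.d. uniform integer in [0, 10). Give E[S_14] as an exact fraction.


Outcome values over d=0..9: [-1, -3, 0, 2, 0, 0, -1, 0, 3, 0]
Σy = 0, Σy² = 24, M = 10
μ = 0/10 = 0,  σ² = 24/10 − (0)² = 12/5
E[S_14] = 2 + 14·(0) = 2

2


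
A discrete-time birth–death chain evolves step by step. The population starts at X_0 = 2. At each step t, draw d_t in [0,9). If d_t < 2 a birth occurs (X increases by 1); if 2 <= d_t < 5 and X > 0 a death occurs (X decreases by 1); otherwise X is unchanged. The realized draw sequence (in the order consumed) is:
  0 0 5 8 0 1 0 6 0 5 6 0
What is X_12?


t=0: X=2, d=0 → birth, X_1=3
t=1: X=3, d=0 → birth, X_2=4
t=2: X=4, d=5 → hold, X_3=4
t=3: X=4, d=8 → hold, X_4=4
t=4: X=4, d=0 → birth, X_5=5
t=5: X=5, d=1 → birth, X_6=6
t=6: X=6, d=0 → birth, X_7=7
t=7: X=7, d=6 → hold, X_8=7
t=8: X=7, d=0 → birth, X_9=8
t=9: X=8, d=5 → hold, X_10=8
t=10: X=8, d=6 → hold, X_11=8
t=11: X=8, d=0 → birth, X_12=9

9


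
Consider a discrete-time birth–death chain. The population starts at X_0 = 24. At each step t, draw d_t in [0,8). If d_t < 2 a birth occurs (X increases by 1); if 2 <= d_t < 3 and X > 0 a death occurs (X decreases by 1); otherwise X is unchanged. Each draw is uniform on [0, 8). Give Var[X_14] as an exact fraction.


161/32

X can drop by at most 1 per step and X_0 = 24 > T = 14, so X_t >= 24 − t >= 10 > 0 for every t <= 14: the floor at 0 (the 'and X > 0' condition) never binds. Hence X_14 = X_0 + Σ_{t<14} Y_t with i.i.d. increments Y_t = y(d_t) ∈ {+1, −1, 0}.
Outcome values over d=0..7: [1, 1, -1, 0, 0, 0, 0, 0]
Σy = 1, Σy² = 3, M = 8
μ = 1/8 = 1/8,  σ² = 3/8 − (1/8)² = 23/64
Independent increments: Var[X_14] = 14·σ² = 14·(23/64) = 161/32


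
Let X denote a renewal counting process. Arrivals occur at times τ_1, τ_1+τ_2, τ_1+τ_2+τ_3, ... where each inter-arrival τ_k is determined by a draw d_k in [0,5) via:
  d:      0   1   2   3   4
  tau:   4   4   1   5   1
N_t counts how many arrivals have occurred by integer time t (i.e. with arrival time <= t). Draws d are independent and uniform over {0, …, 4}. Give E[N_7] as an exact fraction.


166873/78125

Inter-arrival values over d=0..4: [4, 4, 1, 5, 1]
Each d has probability 1/5, so the pmf of τ is: f(1) = 2/5, f(4) = 2/5, f(5) = 1/5
Renewal equation for m(n) = E[N_n]: condition on τ_1 = k (if k <= n, one arrival plus a fresh copy on the remaining n−k steps): m(n) = F(n) + Σ_{k<=n} f(k)·m(n−k), where F(n) = P(τ <= n) and m(0) = 0
m(1) = F(1) = 2/5
m(2) = F(2) + f(1)·m(1) = 2/5 + 2/5·2/5 = 14/25
m(3) = F(3) + f(1)·m(2) = 2/5 + 2/5·14/25 = 78/125
m(4) = F(4) + f(1)·m(3) = 4/5 + 2/5·78/125 = 656/625
m(5) = F(5) + f(1)·m(4) + f(4)·m(1) = 1 + 2/5·656/625 + 2/5·2/5 = 4937/3125
m(6) = F(6) + f(1)·m(5) + f(4)·m(2) + f(5)·m(1) = 1 + 2/5·4937/3125 + 2/5·14/25 + 1/5·2/5 = 30249/15625
m(7) = F(7) + f(1)·m(6) + f(4)·m(3) + f(5)·m(2) = 1 + 2/5·30249/15625 + 2/5·78/125 + 1/5·14/25 = 166873/78125
E[N_7] = m(7) = 166873/78125


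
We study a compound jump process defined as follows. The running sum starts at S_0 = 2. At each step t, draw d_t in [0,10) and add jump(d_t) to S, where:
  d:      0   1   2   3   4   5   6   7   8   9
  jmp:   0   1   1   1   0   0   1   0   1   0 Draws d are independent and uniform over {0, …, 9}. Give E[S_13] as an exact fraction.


17/2

Outcome values over d=0..9: [0, 1, 1, 1, 0, 0, 1, 0, 1, 0]
Σy = 5, Σy² = 5, M = 10
μ = 5/10 = 1/2,  σ² = 5/10 − (1/2)² = 1/4
E[S_13] = 2 + 13·(1/2) = 17/2


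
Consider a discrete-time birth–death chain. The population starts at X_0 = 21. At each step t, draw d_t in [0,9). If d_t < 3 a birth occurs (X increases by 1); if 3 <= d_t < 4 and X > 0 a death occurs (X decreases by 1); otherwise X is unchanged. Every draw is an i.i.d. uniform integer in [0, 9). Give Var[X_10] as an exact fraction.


320/81

X can drop by at most 1 per step and X_0 = 21 > T = 10, so X_t >= 21 − t >= 11 > 0 for every t <= 10: the floor at 0 (the 'and X > 0' condition) never binds. Hence X_10 = X_0 + Σ_{t<10} Y_t with i.i.d. increments Y_t = y(d_t) ∈ {+1, −1, 0}.
Outcome values over d=0..8: [1, 1, 1, -1, 0, 0, 0, 0, 0]
Σy = 2, Σy² = 4, M = 9
μ = 2/9 = 2/9,  σ² = 4/9 − (2/9)² = 32/81
Independent increments: Var[X_10] = 10·σ² = 10·(32/81) = 320/81


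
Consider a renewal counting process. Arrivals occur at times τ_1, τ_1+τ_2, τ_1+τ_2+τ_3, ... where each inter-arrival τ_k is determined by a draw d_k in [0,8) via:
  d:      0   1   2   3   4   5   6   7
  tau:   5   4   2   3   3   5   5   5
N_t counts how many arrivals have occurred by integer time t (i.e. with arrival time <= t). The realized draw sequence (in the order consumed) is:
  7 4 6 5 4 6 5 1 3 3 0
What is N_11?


draw d_1=7: τ_1=5, arrival time A_1=5
draw d_2=4: τ_2=3, arrival time A_2=8
draw d_3=6: τ_3=5, arrival time A_3=13
draw d_4=5: τ_4=5, arrival time A_4=18
draw d_5=4: τ_5=3, arrival time A_5=21
draw d_6=6: τ_6=5, arrival time A_6=26
draw d_7=5: τ_7=5, arrival time A_7=31
draw d_8=1: τ_8=4, arrival time A_8=35
draw d_9=3: τ_9=3, arrival time A_9=38
draw d_10=3: τ_10=3, arrival time A_10=41
draw d_11=0: τ_11=5, arrival time A_11=46
N_t over t=0..11: 0:0 1:0 2:0 3:0 4:0 5:1 6:1 7:1 8:2 9:2 10:2 11:2

2


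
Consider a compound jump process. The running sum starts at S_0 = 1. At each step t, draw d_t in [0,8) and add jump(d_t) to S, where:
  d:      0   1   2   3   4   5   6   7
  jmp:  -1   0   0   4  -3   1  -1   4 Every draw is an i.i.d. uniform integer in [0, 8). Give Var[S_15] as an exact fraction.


Outcome values over d=0..7: [-1, 0, 0, 4, -3, 1, -1, 4]
Σy = 4, Σy² = 44, M = 8
μ = 4/8 = 1/2,  σ² = 44/8 − (1/2)² = 21/4
Independent increments: Var[S_15] = 15·σ² = 15·(21/4) = 315/4

315/4


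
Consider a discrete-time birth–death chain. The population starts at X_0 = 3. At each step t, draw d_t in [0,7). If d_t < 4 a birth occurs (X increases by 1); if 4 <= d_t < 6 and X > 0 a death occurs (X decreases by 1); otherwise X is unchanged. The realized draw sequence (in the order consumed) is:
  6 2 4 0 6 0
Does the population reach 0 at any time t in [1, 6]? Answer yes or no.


t=0: X=3, d=6 → hold, X_1=3
t=1: X=3, d=2 → birth, X_2=4
t=2: X=4, d=4 → death, X_3=3
t=3: X=3, d=0 → birth, X_4=4
t=4: X=4, d=6 → hold, X_5=4
t=5: X=4, d=0 → birth, X_6=5

no


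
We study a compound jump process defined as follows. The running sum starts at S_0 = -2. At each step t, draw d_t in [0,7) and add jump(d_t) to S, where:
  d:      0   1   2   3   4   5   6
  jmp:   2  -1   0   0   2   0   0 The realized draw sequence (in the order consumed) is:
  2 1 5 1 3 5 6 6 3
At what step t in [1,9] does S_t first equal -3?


t=0: S=-2, d=2, jump=0, S_1=-2
t=1: S=-2, d=1, jump=-1, S_2=-3
t=2: S=-3, d=5, jump=0, S_3=-3
t=3: S=-3, d=1, jump=-1, S_4=-4
t=4: S=-4, d=3, jump=0, S_5=-4
t=5: S=-4, d=5, jump=0, S_6=-4
t=6: S=-4, d=6, jump=0, S_7=-4
t=7: S=-4, d=6, jump=0, S_8=-4
t=8: S=-4, d=3, jump=0, S_9=-4

2


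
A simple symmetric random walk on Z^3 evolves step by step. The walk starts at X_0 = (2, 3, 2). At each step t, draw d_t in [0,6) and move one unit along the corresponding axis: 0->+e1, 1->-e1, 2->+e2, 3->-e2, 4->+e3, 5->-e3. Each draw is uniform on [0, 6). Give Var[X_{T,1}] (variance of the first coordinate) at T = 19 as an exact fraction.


Outcome values over d=0..5: [1, -1, 0, 0, 0, 0]
Σy = 0, Σy² = 2, M = 6
μ = 0/6 = 0,  σ² = 2/6 − (0)² = 1/3
Independent increments: Var[X_19] = 19·σ² = 19·(1/3) = 19/3

19/3


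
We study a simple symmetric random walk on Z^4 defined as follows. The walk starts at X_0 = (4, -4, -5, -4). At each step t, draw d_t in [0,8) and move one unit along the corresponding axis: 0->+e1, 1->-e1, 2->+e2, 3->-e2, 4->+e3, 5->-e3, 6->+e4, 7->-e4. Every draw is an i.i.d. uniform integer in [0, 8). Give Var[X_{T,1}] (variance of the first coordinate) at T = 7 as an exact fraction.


7/4

Outcome values over d=0..7: [1, -1, 0, 0, 0, 0, 0, 0]
Σy = 0, Σy² = 2, M = 8
μ = 0/8 = 0,  σ² = 2/8 − (0)² = 1/4
Independent increments: Var[X_7] = 7·σ² = 7·(1/4) = 7/4


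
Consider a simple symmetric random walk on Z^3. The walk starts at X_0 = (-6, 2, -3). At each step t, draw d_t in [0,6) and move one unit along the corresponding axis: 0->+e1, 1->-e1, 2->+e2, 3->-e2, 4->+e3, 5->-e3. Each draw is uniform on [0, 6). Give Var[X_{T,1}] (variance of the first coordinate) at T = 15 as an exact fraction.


5

Outcome values over d=0..5: [1, -1, 0, 0, 0, 0]
Σy = 0, Σy² = 2, M = 6
μ = 0/6 = 0,  σ² = 2/6 − (0)² = 1/3
Independent increments: Var[X_15] = 15·σ² = 15·(1/3) = 5


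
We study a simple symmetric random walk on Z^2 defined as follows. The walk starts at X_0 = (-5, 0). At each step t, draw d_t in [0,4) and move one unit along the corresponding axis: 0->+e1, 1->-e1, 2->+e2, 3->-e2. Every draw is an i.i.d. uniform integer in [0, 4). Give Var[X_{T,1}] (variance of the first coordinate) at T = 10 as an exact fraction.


5

Outcome values over d=0..3: [1, -1, 0, 0]
Σy = 0, Σy² = 2, M = 4
μ = 0/4 = 0,  σ² = 2/4 − (0)² = 1/2
Independent increments: Var[X_10] = 10·σ² = 10·(1/2) = 5


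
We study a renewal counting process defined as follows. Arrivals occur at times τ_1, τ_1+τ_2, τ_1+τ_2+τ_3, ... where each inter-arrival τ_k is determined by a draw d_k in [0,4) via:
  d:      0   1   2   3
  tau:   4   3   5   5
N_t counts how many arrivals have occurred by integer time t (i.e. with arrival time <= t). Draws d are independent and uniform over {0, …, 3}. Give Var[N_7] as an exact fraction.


Inter-arrival values over d=0..3: [4, 3, 5, 5]
Each d has probability 1/4, so the pmf of τ is: f(3) = 1/4, f(4) = 1/4, f(5) = 1/2
Let p_n(j) = P(N_n = j), with p_0 = [1]. Condition on τ_1: p_n(0) = P(τ > n), and for j >= 1, p_n(j) = Σ_{k<=n} f(k)·p_{n−k}(j−1)
p_1 = [1]  (j = 0)
p_2 = [1]  (j = 0)
p_3 = [3/4, 1/4]  (j = 0..1)
p_4 = [1/2, 1/2]  (j = 0..1)
p_5 = [0, 1]  (j = 0..1)
p_6 = [0, 15/16, 1/16]  (j = 0..2)
p_7 = [0, 13/16, 3/16]  (j = 0..2)
E[N_7] = Σ j·p_7(j) = 19/16;  E[N_7²] = Σ j²·p_7(j) = 25/16
Var[N_7] = 25/16 − (19/16)² = 39/256

39/256


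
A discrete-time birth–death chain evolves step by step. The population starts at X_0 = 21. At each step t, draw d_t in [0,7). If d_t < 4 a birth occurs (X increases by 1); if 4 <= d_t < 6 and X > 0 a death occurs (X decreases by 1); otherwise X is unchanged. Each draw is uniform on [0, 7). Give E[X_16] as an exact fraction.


179/7

X can drop by at most 1 per step and X_0 = 21 > T = 16, so X_t >= 21 − t >= 5 > 0 for every t <= 16: the floor at 0 (the 'and X > 0' condition) never binds. Hence X_16 = X_0 + Σ_{t<16} Y_t with i.i.d. increments Y_t = y(d_t) ∈ {+1, −1, 0}.
Outcome values over d=0..6: [1, 1, 1, 1, -1, -1, 0]
Σy = 2, Σy² = 6, M = 7
μ = 2/7 = 2/7,  σ² = 6/7 − (2/7)² = 38/49
E[X_16] = 21 + 16·(2/7) = 179/7


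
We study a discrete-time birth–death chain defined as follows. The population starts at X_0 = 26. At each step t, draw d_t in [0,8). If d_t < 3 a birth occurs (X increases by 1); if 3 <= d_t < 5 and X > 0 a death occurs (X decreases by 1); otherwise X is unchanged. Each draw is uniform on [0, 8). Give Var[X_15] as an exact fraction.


585/64

X can drop by at most 1 per step and X_0 = 26 > T = 15, so X_t >= 26 − t >= 11 > 0 for every t <= 15: the floor at 0 (the 'and X > 0' condition) never binds. Hence X_15 = X_0 + Σ_{t<15} Y_t with i.i.d. increments Y_t = y(d_t) ∈ {+1, −1, 0}.
Outcome values over d=0..7: [1, 1, 1, -1, -1, 0, 0, 0]
Σy = 1, Σy² = 5, M = 8
μ = 1/8 = 1/8,  σ² = 5/8 − (1/8)² = 39/64
Independent increments: Var[X_15] = 15·σ² = 15·(39/64) = 585/64


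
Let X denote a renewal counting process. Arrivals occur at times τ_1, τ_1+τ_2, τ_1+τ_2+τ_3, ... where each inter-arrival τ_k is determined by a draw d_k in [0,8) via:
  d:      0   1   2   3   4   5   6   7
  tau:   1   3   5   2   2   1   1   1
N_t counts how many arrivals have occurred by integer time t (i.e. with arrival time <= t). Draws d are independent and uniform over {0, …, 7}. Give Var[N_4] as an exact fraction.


Inter-arrival values over d=0..7: [1, 3, 5, 2, 2, 1, 1, 1]
Each d has probability 1/8, so the pmf of τ is: f(1) = 1/2, f(2) = 1/4, f(3) = 1/8, f(5) = 1/8
Let p_n(j) = P(N_n = j), with p_0 = [1]. Condition on τ_1: p_n(0) = P(τ > n), and for j >= 1, p_n(j) = Σ_{k<=n} f(k)·p_{n−k}(j−1)
p_1 = [1/2, 1/2]  (j = 0..1)
p_2 = [1/4, 1/2, 1/4]  (j = 0..2)
p_3 = [1/8, 3/8, 3/8, 1/8]  (j = 0..3)
p_4 = [1/8, 3/16, 3/8, 1/4, 1/16]  (j = 0..4)
E[N_4] = Σ j·p_4(j) = 31/16;  E[N_4²] = Σ j²·p_4(j) = 79/16
Var[N_4] = 79/16 − (31/16)² = 303/256

303/256


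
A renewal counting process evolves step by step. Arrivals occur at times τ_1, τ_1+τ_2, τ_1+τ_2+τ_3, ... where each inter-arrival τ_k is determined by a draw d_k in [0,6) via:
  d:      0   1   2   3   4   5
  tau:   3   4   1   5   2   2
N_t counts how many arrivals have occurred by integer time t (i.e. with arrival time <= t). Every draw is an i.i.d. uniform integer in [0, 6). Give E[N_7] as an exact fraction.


Inter-arrival values over d=0..5: [3, 4, 1, 5, 2, 2]
Each d has probability 1/6, so the pmf of τ is: f(1) = 1/6, f(2) = 1/3, f(3) = 1/6, f(4) = 1/6, f(5) = 1/6
Renewal equation for m(n) = E[N_n]: condition on τ_1 = k (if k <= n, one arrival plus a fresh copy on the remaining n−k steps): m(n) = F(n) + Σ_{k<=n} f(k)·m(n−k), where F(n) = P(τ <= n) and m(0) = 0
m(1) = F(1) = 1/6
m(2) = F(2) + f(1)·m(1) = 1/2 + 1/6·1/6 = 19/36
m(3) = F(3) + f(1)·m(2) + f(2)·m(1) = 2/3 + 1/6·19/36 + 1/3·1/6 = 175/216
m(4) = F(4) + f(1)·m(3) + f(2)·m(2) + f(3)·m(1) = 5/6 + 1/6·175/216 + 1/3·19/36 + 1/6·1/6 = 1519/1296
m(5) = F(5) + f(1)·m(4) + f(2)·m(3) + f(3)·m(2) + f(4)·m(1) = 1 + 1/6·1519/1296 + 1/3·175/216 + 1/6·19/36 + 1/6·1/6 = 12295/7776
m(6) = F(6) + f(1)·m(5) + f(2)·m(4) + f(3)·m(3) + f(4)·m(2) + f(5)·m(1) = 1 + 1/6·12295/7776 + 1/3·1519/1296 + 1/6·175/216 + 1/6·19/36 + 1/6·1/6 = 88879/46656
m(7) = F(7) + f(1)·m(6) + f(2)·m(5) + f(3)·m(4) + f(4)·m(3) + f(5)·m(2) = 1 + 1/6·88879/46656 + 1/3·12295/7776 + 1/6·1519/1296 + 1/6·175/216 + 1/6·19/36 = 633463/279936
E[N_7] = m(7) = 633463/279936

633463/279936


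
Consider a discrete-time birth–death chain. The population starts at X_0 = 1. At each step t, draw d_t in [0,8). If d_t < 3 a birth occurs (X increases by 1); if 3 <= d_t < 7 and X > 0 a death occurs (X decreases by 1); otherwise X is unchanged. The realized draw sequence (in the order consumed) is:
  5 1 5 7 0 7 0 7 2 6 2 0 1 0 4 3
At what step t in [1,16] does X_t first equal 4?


t=0: X=1, d=5 → death, X_1=0
t=1: X=0, d=1 → birth, X_2=1
t=2: X=1, d=5 → death, X_3=0
t=3: X=0, d=7 → hold, X_4=0
t=4: X=0, d=0 → birth, X_5=1
t=5: X=1, d=7 → hold, X_6=1
t=6: X=1, d=0 → birth, X_7=2
t=7: X=2, d=7 → hold, X_8=2
t=8: X=2, d=2 → birth, X_9=3
t=9: X=3, d=6 → death, X_10=2
t=10: X=2, d=2 → birth, X_11=3
t=11: X=3, d=0 → birth, X_12=4
t=12: X=4, d=1 → birth, X_13=5
t=13: X=5, d=0 → birth, X_14=6
t=14: X=6, d=4 → death, X_15=5
t=15: X=5, d=3 → death, X_16=4

12


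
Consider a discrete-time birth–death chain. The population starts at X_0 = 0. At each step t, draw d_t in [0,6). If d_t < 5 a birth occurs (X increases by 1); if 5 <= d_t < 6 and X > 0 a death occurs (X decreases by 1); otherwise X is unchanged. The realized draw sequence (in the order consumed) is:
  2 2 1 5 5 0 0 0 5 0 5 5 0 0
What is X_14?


t=0: X=0, d=2 → birth, X_1=1
t=1: X=1, d=2 → birth, X_2=2
t=2: X=2, d=1 → birth, X_3=3
t=3: X=3, d=5 → death, X_4=2
t=4: X=2, d=5 → death, X_5=1
t=5: X=1, d=0 → birth, X_6=2
t=6: X=2, d=0 → birth, X_7=3
t=7: X=3, d=0 → birth, X_8=4
t=8: X=4, d=5 → death, X_9=3
t=9: X=3, d=0 → birth, X_10=4
t=10: X=4, d=5 → death, X_11=3
t=11: X=3, d=5 → death, X_12=2
t=12: X=2, d=0 → birth, X_13=3
t=13: X=3, d=0 → birth, X_14=4

4


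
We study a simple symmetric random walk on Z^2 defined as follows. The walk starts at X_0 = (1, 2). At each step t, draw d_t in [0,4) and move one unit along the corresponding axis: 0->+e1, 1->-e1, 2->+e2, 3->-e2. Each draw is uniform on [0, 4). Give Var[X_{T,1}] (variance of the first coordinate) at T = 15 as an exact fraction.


15/2

Outcome values over d=0..3: [1, -1, 0, 0]
Σy = 0, Σy² = 2, M = 4
μ = 0/4 = 0,  σ² = 2/4 − (0)² = 1/2
Independent increments: Var[X_15] = 15·σ² = 15·(1/2) = 15/2


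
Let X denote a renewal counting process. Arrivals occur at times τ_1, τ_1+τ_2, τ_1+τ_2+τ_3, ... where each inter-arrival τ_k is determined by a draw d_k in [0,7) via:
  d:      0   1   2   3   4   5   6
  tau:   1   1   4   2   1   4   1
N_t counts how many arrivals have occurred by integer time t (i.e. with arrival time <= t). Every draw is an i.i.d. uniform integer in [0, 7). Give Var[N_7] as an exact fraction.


1237142107710/678223072849

Inter-arrival values over d=0..6: [1, 1, 4, 2, 1, 4, 1]
Each d has probability 1/7, so the pmf of τ is: f(1) = 4/7, f(2) = 1/7, f(4) = 2/7
Let p_n(j) = P(N_n = j), with p_0 = [1]. Condition on τ_1: p_n(0) = P(τ > n), and for j >= 1, p_n(j) = Σ_{k<=n} f(k)·p_{n−k}(j−1)
p_1 = [3/7, 4/7]  (j = 0..1)
p_2 = [2/7, 19/49, 16/49]  (j = 0..2)
p_3 = [2/7, 11/49, 104/343, 64/343]  (j = 0..3)
p_4 = [0, 24/49, 9/49, 528/2401, 256/2401]  (j = 0..4)
p_5 = [0, 8/49, 163/343, 356/2401, 2560/16807, 1024/16807]  (j = 0..5)
p_6 = [0, 4/49, 94/343, 939/2401, 1952/16807, 12032/117649, 4096/117649]  (j = 0..6)
p_7 = [0, 4/49, 46/343, 747/2401, 5008/16807, 10368/117649, 55296/823543, 16384/823543]  (j = 0..7)
E[N_7] = Σ j·p_7(j) = 2847695/823543;  E[N_7²] = Σ j²·p_7(j) = 11349145/823543
Var[N_7] = 11349145/823543 − (2847695/823543)² = 1237142107710/678223072849


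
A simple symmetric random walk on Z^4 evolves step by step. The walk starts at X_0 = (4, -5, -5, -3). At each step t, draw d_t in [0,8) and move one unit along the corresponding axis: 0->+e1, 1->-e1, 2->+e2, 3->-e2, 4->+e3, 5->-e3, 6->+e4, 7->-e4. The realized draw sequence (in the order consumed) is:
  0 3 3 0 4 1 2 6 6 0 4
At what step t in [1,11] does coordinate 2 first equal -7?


t=0: X=(4, -5, -5, -3), d=0 → +e1, X_1=(5, -5, -5, -3)
t=1: X=(5, -5, -5, -3), d=3 → -e2, X_2=(5, -6, -5, -3)
t=2: X=(5, -6, -5, -3), d=3 → -e2, X_3=(5, -7, -5, -3)
t=3: X=(5, -7, -5, -3), d=0 → +e1, X_4=(6, -7, -5, -3)
t=4: X=(6, -7, -5, -3), d=4 → +e3, X_5=(6, -7, -4, -3)
t=5: X=(6, -7, -4, -3), d=1 → -e1, X_6=(5, -7, -4, -3)
t=6: X=(5, -7, -4, -3), d=2 → +e2, X_7=(5, -6, -4, -3)
t=7: X=(5, -6, -4, -3), d=6 → +e4, X_8=(5, -6, -4, -2)
t=8: X=(5, -6, -4, -2), d=6 → +e4, X_9=(5, -6, -4, -1)
t=9: X=(5, -6, -4, -1), d=0 → +e1, X_10=(6, -6, -4, -1)
t=10: X=(6, -6, -4, -1), d=4 → +e3, X_11=(6, -6, -3, -1)

3


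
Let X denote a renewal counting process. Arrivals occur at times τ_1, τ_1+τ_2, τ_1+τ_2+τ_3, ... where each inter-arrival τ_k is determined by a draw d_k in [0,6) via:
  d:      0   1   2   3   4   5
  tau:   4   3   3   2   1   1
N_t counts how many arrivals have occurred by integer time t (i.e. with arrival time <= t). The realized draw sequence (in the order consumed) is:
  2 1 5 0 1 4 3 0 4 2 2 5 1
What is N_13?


4

draw d_1=2: τ_1=3, arrival time A_1=3
draw d_2=1: τ_2=3, arrival time A_2=6
draw d_3=5: τ_3=1, arrival time A_3=7
draw d_4=0: τ_4=4, arrival time A_4=11
draw d_5=1: τ_5=3, arrival time A_5=14
draw d_6=4: τ_6=1, arrival time A_6=15
draw d_7=3: τ_7=2, arrival time A_7=17
draw d_8=0: τ_8=4, arrival time A_8=21
draw d_9=4: τ_9=1, arrival time A_9=22
draw d_10=2: τ_10=3, arrival time A_10=25
draw d_11=2: τ_11=3, arrival time A_11=28
draw d_12=5: τ_12=1, arrival time A_12=29
draw d_13=1: τ_13=3, arrival time A_13=32
N_t over t=0..13: 0:0 1:0 2:0 3:1 4:1 5:1 6:2 7:3 8:3 9:3 10:3 11:4 12:4 13:4


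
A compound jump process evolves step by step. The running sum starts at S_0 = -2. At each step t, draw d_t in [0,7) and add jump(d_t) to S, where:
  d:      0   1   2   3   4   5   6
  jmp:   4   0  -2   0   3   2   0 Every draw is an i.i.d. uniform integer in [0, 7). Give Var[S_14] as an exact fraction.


52

Outcome values over d=0..6: [4, 0, -2, 0, 3, 2, 0]
Σy = 7, Σy² = 33, M = 7
μ = 7/7 = 1,  σ² = 33/7 − (1)² = 26/7
Independent increments: Var[S_14] = 14·σ² = 14·(26/7) = 52


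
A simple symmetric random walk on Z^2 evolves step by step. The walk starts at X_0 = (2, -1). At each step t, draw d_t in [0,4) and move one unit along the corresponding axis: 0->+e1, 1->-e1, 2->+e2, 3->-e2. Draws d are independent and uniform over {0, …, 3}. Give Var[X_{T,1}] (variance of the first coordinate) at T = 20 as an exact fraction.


Outcome values over d=0..3: [1, -1, 0, 0]
Σy = 0, Σy² = 2, M = 4
μ = 0/4 = 0,  σ² = 2/4 − (0)² = 1/2
Independent increments: Var[X_20] = 20·σ² = 20·(1/2) = 10

10
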